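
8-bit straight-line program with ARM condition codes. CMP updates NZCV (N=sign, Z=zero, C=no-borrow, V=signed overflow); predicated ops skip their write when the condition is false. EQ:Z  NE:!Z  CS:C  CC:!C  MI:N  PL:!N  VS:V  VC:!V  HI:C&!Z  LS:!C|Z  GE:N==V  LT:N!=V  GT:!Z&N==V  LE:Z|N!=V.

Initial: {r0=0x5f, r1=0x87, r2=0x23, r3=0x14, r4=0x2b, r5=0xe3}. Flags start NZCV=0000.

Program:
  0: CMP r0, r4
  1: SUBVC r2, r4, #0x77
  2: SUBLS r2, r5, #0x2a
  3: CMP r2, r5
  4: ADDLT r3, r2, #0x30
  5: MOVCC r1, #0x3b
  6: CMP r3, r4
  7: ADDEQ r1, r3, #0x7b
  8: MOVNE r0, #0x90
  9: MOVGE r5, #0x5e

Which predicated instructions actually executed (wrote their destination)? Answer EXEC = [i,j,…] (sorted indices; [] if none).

EXEC = [1,4,5,8]

[0] flags=0010 → (cmp)
[1] flags=0010 VC?T → r2=0xb4
[2] flags=0010 LS?F → skip
[3] flags=1000 → (cmp)
[4] flags=1000 LT?T → r3=0xe4
[5] flags=1000 CC?T → r1=0x3b
[6] flags=1010 → (cmp)
[7] flags=1010 EQ?F → skip
[8] flags=1010 NE?T → r0=0x90
[9] flags=1010 GE?F → skip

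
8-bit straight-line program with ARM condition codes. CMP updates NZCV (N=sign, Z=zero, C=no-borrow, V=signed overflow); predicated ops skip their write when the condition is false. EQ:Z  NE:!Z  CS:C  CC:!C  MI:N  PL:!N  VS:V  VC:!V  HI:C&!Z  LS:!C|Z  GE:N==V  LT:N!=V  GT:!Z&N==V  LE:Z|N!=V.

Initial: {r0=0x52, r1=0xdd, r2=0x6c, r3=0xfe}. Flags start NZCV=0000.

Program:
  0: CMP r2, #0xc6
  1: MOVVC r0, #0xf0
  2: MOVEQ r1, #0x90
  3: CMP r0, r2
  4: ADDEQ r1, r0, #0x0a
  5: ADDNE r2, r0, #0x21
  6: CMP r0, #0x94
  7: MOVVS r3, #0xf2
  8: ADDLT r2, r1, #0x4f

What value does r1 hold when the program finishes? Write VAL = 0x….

0: ✓ CMP  NZCV=1001
1: · MOVVC
2: · MOVEQ
3: ✓ CMP  NZCV=1000
4: · ADDEQ
5: ✓ ADDNE  r2←0x73
6: ✓ CMP  NZCV=1001
7: ✓ MOVVS  r3←0xf2
8: · ADDLT

VAL = 0xdd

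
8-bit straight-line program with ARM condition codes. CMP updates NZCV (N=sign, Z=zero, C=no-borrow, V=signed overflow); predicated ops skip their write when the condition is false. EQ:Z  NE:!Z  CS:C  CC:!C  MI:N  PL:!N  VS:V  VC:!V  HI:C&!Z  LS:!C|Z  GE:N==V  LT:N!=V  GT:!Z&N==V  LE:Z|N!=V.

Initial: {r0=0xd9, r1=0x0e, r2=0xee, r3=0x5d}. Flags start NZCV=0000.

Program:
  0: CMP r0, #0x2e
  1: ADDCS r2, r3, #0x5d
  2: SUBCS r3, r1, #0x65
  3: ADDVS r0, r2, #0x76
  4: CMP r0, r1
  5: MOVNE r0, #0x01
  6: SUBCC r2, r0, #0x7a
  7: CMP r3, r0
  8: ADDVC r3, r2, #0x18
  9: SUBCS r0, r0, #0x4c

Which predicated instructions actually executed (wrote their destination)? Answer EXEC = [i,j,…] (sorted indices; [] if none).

[0] flags=1010 → (cmp)
[1] flags=1010 CS?T → r2=0xba
[2] flags=1010 CS?T → r3=0xa9
[3] flags=1010 VS?F → skip
[4] flags=1010 → (cmp)
[5] flags=1010 NE?T → r0=0x01
[6] flags=1010 CC?F → skip
[7] flags=1010 → (cmp)
[8] flags=1010 VC?T → r3=0xd2
[9] flags=1010 CS?T → r0=0xb5

EXEC = [1,2,5,8,9]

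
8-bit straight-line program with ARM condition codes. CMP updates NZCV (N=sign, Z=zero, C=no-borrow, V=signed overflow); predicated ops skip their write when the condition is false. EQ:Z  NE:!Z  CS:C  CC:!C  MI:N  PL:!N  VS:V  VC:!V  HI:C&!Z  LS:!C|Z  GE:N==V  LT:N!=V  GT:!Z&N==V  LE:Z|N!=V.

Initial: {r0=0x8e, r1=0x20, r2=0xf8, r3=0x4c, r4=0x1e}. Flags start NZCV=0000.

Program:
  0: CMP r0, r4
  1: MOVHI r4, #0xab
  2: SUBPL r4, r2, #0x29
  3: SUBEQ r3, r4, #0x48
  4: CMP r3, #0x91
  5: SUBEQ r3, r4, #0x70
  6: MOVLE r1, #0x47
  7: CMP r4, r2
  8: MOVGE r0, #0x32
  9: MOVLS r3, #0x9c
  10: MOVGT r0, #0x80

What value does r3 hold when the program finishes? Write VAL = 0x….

0: ✓ CMP  NZCV=0011
1: ✓ MOVHI  r4←0xab
2: ✓ SUBPL  r4←0xcf
3: · SUBEQ
4: ✓ CMP  NZCV=1001
5: · SUBEQ
6: · MOVLE
7: ✓ CMP  NZCV=1000
8: · MOVGE
9: ✓ MOVLS  r3←0x9c
10: · MOVGT

VAL = 0x9c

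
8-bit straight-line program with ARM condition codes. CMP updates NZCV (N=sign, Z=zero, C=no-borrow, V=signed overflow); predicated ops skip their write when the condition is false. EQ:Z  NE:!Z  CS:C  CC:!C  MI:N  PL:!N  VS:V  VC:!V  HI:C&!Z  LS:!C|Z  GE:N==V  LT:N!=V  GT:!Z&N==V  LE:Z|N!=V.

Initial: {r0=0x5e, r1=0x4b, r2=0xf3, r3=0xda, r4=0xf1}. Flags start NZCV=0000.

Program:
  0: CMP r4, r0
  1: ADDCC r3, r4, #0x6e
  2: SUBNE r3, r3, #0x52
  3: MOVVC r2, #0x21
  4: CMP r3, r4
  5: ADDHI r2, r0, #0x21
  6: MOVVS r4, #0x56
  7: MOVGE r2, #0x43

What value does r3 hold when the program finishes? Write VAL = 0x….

VAL = 0x88

0: ✓ CMP  NZCV=1010
1: · ADDCC
2: ✓ SUBNE  r3←0x88
3: ✓ MOVVC  r2←0x21
4: ✓ CMP  NZCV=1000
5: · ADDHI
6: · MOVVS
7: · MOVGE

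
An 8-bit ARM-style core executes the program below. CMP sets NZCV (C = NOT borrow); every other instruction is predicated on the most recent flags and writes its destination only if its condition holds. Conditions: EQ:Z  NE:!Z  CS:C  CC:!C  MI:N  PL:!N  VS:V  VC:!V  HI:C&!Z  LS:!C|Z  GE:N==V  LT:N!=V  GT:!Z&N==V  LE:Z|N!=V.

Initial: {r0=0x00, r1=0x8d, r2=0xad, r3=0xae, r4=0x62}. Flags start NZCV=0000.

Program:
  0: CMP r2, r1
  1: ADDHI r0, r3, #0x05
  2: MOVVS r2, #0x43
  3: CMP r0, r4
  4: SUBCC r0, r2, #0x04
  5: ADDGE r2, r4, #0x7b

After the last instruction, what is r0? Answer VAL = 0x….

VAL = 0xb3

[0] flags=0010 → (cmp)
[1] flags=0010 HI?T → r0=0xb3
[2] flags=0010 VS?F → skip
[3] flags=0011 → (cmp)
[4] flags=0011 CC?F → skip
[5] flags=0011 GE?F → skip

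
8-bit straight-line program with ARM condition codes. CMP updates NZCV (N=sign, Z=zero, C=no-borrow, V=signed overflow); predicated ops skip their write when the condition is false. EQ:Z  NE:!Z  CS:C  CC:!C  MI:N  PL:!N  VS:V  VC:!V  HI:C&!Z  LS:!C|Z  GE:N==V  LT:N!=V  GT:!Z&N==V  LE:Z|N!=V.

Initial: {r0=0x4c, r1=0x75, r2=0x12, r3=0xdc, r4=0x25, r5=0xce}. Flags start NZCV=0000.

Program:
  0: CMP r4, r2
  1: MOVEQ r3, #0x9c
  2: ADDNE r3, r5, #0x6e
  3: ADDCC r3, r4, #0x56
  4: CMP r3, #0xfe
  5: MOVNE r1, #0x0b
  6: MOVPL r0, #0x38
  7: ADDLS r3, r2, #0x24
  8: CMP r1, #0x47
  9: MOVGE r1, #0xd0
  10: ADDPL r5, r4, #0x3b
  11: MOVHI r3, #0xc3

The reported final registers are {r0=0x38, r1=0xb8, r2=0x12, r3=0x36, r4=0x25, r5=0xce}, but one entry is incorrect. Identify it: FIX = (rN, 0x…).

FIX = (r1, 0x0b)

[0] flags=0010 → (cmp)
[1] flags=0010 EQ?F → skip
[2] flags=0010 NE?T → r3=0x3c
[3] flags=0010 CC?F → skip
[4] flags=0000 → (cmp)
[5] flags=0000 NE?T → r1=0x0b
[6] flags=0000 PL?T → r0=0x38
[7] flags=0000 LS?T → r3=0x36
[8] flags=1000 → (cmp)
[9] flags=1000 GE?F → skip
[10] flags=1000 PL?F → skip
[11] flags=1000 HI?F → skip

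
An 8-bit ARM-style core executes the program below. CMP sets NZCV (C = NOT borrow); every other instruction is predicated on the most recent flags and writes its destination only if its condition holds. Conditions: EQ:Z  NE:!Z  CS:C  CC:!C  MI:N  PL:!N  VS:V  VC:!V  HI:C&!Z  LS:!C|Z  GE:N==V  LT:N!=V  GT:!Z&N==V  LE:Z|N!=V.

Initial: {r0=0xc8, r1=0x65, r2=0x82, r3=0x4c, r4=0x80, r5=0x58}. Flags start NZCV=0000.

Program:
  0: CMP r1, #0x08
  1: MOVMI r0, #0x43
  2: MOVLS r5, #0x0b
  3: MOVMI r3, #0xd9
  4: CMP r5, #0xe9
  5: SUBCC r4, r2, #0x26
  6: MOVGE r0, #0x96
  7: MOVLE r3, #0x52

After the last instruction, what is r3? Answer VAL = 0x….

[0] flags=0010 → (cmp)
[1] flags=0010 MI?F → skip
[2] flags=0010 LS?F → skip
[3] flags=0010 MI?F → skip
[4] flags=0000 → (cmp)
[5] flags=0000 CC?T → r4=0x5c
[6] flags=0000 GE?T → r0=0x96
[7] flags=0000 LE?F → skip

VAL = 0x4c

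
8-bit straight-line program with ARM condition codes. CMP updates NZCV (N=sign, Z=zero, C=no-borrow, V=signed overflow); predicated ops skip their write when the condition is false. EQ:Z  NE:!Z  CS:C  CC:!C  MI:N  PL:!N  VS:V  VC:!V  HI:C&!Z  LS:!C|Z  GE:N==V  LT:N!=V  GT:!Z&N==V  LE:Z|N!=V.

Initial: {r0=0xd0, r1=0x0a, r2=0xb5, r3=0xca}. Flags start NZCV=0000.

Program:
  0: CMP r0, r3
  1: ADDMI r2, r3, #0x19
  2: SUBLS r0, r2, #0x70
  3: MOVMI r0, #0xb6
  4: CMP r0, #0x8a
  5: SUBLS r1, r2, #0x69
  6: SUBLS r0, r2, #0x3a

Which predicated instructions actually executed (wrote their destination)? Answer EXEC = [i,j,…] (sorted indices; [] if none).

0: ✓ CMP  NZCV=0010
1: · ADDMI
2: · SUBLS
3: · MOVMI
4: ✓ CMP  NZCV=0010
5: · SUBLS
6: · SUBLS

EXEC = []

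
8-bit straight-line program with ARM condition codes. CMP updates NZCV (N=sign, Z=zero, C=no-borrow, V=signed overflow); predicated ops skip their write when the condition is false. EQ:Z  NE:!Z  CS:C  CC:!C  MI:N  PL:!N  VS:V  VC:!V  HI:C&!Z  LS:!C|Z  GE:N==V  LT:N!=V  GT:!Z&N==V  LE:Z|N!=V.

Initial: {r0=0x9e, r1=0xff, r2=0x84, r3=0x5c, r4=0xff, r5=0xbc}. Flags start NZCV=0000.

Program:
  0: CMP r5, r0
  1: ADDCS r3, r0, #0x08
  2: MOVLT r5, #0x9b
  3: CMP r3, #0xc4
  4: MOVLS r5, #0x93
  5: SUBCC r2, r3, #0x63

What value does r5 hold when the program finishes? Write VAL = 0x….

VAL = 0x93

[0] flags=0010 → (cmp)
[1] flags=0010 CS?T → r3=0xa6
[2] flags=0010 LT?F → skip
[3] flags=1000 → (cmp)
[4] flags=1000 LS?T → r5=0x93
[5] flags=1000 CC?T → r2=0x43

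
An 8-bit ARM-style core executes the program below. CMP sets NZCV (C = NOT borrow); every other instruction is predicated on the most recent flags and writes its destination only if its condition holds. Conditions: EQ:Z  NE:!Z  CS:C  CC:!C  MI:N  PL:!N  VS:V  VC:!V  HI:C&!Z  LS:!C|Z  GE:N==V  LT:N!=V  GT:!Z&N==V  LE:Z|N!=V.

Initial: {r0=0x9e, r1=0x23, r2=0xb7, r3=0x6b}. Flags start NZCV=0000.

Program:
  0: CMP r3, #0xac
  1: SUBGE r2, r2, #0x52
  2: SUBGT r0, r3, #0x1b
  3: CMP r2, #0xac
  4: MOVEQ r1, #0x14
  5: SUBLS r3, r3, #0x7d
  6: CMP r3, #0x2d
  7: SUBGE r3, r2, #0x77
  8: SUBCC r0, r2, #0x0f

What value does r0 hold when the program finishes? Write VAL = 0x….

[0] flags=1001 → (cmp)
[1] flags=1001 GE?T → r2=0x65
[2] flags=1001 GT?T → r0=0x50
[3] flags=1001 → (cmp)
[4] flags=1001 EQ?F → skip
[5] flags=1001 LS?T → r3=0xee
[6] flags=1010 → (cmp)
[7] flags=1010 GE?F → skip
[8] flags=1010 CC?F → skip

VAL = 0x50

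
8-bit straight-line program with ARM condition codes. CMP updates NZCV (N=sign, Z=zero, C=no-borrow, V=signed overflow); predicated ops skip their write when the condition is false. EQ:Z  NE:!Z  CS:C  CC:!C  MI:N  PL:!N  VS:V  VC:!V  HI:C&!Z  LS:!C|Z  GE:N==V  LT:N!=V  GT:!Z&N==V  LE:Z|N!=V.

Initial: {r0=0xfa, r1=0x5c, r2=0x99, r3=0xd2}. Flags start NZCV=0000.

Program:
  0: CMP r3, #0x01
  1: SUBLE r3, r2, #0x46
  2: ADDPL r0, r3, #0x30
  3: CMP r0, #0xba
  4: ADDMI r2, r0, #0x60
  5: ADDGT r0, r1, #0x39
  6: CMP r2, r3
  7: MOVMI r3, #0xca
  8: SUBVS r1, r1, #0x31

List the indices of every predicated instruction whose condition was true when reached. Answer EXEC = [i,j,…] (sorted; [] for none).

0: ✓ CMP  NZCV=1010
1: ✓ SUBLE  r3←0x53
2: · ADDPL
3: ✓ CMP  NZCV=0010
4: · ADDMI
5: ✓ ADDGT  r0←0x95
6: ✓ CMP  NZCV=0011
7: · MOVMI
8: ✓ SUBVS  r1←0x2b

EXEC = [1,5,8]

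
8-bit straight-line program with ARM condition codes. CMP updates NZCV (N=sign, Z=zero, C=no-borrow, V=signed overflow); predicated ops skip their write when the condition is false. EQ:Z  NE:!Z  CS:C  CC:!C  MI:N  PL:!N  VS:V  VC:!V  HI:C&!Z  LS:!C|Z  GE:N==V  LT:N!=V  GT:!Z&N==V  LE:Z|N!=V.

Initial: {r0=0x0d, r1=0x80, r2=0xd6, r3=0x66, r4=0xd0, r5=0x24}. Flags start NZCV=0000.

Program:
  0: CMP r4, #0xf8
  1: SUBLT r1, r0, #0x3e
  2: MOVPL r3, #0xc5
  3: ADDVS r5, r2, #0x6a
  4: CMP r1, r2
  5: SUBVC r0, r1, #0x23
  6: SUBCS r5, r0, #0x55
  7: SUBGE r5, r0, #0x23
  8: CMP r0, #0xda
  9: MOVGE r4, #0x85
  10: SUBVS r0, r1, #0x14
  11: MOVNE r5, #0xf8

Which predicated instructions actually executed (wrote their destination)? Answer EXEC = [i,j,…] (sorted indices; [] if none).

EXEC = [1,5,11]

[0] flags=1000 → (cmp)
[1] flags=1000 LT?T → r1=0xcf
[2] flags=1000 PL?F → skip
[3] flags=1000 VS?F → skip
[4] flags=1000 → (cmp)
[5] flags=1000 VC?T → r0=0xac
[6] flags=1000 CS?F → skip
[7] flags=1000 GE?F → skip
[8] flags=1000 → (cmp)
[9] flags=1000 GE?F → skip
[10] flags=1000 VS?F → skip
[11] flags=1000 NE?T → r5=0xf8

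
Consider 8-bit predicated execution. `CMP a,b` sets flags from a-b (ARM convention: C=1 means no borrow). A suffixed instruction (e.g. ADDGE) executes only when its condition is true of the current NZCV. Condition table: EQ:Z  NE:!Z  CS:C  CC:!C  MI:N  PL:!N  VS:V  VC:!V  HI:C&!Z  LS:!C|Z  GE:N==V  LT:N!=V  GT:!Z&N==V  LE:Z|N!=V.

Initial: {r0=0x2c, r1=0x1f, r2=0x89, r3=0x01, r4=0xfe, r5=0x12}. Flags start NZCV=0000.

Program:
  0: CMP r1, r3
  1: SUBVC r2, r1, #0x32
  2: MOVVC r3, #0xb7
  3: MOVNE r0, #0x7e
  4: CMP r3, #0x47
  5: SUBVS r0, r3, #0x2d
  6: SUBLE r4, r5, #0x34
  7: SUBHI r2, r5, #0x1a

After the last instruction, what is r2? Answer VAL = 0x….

VAL = 0xf8

[0] flags=0010 → (cmp)
[1] flags=0010 VC?T → r2=0xed
[2] flags=0010 VC?T → r3=0xb7
[3] flags=0010 NE?T → r0=0x7e
[4] flags=0011 → (cmp)
[5] flags=0011 VS?T → r0=0x8a
[6] flags=0011 LE?T → r4=0xde
[7] flags=0011 HI?T → r2=0xf8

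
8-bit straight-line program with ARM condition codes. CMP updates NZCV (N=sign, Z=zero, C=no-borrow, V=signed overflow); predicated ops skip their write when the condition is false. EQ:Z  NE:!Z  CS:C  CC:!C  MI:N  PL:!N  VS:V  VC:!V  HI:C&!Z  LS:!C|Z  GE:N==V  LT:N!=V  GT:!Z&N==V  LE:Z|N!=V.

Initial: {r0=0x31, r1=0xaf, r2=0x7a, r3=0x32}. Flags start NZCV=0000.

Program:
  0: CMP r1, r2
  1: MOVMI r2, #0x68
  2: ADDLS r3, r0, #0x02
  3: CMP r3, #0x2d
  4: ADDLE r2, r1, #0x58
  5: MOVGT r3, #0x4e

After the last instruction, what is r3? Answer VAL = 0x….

0: ✓ CMP  NZCV=0011
1: · MOVMI
2: · ADDLS
3: ✓ CMP  NZCV=0010
4: · ADDLE
5: ✓ MOVGT  r3←0x4e

VAL = 0x4e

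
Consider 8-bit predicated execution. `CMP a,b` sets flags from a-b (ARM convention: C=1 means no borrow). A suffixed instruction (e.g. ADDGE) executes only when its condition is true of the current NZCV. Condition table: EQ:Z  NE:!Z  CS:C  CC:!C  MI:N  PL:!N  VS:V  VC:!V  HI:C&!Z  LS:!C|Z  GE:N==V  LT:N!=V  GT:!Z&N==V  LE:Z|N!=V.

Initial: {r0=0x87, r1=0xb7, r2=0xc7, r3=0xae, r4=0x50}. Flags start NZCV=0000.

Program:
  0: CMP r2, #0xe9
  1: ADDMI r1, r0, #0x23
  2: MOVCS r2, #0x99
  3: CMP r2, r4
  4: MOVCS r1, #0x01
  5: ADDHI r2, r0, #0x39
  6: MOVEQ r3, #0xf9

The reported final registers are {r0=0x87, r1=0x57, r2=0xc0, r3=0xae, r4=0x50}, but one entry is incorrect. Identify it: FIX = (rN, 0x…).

FIX = (r1, 0x01)

[0] flags=1000 → (cmp)
[1] flags=1000 MI?T → r1=0xaa
[2] flags=1000 CS?F → skip
[3] flags=0011 → (cmp)
[4] flags=0011 CS?T → r1=0x01
[5] flags=0011 HI?T → r2=0xc0
[6] flags=0011 EQ?F → skip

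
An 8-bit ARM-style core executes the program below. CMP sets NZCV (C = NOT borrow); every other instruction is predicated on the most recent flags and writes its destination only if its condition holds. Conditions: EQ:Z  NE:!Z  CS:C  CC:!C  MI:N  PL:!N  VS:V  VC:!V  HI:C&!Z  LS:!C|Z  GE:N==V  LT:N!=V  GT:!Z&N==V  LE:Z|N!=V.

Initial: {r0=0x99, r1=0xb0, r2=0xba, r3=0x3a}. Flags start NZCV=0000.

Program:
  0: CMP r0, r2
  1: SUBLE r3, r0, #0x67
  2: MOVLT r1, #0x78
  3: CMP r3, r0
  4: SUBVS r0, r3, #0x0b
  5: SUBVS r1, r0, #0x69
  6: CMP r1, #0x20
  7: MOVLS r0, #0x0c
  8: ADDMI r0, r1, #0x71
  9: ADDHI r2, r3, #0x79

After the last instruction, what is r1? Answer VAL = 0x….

0: ✓ CMP  NZCV=1000
1: ✓ SUBLE  r3←0x32
2: ✓ MOVLT  r1←0x78
3: ✓ CMP  NZCV=1001
4: ✓ SUBVS  r0←0x27
5: ✓ SUBVS  r1←0xbe
6: ✓ CMP  NZCV=1010
7: · MOVLS
8: ✓ ADDMI  r0←0x2f
9: ✓ ADDHI  r2←0xab

VAL = 0xbe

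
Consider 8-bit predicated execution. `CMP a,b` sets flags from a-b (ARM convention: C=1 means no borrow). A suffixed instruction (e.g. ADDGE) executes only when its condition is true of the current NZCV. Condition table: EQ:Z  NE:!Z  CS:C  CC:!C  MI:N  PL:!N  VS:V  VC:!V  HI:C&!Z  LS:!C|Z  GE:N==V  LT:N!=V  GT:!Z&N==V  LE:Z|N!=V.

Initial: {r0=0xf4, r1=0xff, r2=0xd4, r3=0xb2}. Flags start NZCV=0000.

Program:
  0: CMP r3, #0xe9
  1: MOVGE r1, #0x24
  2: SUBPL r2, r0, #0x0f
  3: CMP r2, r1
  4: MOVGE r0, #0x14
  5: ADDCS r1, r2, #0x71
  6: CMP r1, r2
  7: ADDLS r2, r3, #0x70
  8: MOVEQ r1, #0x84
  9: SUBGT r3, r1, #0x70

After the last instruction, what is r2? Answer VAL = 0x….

[0] flags=1000 → (cmp)
[1] flags=1000 GE?F → skip
[2] flags=1000 PL?F → skip
[3] flags=1000 → (cmp)
[4] flags=1000 GE?F → skip
[5] flags=1000 CS?F → skip
[6] flags=0010 → (cmp)
[7] flags=0010 LS?F → skip
[8] flags=0010 EQ?F → skip
[9] flags=0010 GT?T → r3=0x8f

VAL = 0xd4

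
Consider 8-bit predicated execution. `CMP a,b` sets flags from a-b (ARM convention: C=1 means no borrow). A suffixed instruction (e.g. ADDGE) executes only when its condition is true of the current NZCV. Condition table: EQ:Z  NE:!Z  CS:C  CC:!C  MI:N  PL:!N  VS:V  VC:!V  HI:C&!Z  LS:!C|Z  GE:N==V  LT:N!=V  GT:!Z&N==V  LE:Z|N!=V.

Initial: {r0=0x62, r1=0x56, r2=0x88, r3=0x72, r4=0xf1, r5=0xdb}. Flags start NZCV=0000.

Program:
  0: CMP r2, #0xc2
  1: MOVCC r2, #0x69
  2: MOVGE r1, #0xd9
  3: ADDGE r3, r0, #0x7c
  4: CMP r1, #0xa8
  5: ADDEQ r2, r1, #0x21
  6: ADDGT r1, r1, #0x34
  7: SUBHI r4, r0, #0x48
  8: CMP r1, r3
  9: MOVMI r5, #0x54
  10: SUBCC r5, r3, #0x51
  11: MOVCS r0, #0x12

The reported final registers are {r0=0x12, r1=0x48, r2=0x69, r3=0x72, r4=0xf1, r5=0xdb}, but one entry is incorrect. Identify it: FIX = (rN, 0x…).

FIX = (r1, 0x8a)

0: ✓ CMP  NZCV=1000
1: ✓ MOVCC  r2←0x69
2: · MOVGE
3: · ADDGE
4: ✓ CMP  NZCV=1001
5: · ADDEQ
6: ✓ ADDGT  r1←0x8a
7: · SUBHI
8: ✓ CMP  NZCV=0011
9: · MOVMI
10: · SUBCC
11: ✓ MOVCS  r0←0x12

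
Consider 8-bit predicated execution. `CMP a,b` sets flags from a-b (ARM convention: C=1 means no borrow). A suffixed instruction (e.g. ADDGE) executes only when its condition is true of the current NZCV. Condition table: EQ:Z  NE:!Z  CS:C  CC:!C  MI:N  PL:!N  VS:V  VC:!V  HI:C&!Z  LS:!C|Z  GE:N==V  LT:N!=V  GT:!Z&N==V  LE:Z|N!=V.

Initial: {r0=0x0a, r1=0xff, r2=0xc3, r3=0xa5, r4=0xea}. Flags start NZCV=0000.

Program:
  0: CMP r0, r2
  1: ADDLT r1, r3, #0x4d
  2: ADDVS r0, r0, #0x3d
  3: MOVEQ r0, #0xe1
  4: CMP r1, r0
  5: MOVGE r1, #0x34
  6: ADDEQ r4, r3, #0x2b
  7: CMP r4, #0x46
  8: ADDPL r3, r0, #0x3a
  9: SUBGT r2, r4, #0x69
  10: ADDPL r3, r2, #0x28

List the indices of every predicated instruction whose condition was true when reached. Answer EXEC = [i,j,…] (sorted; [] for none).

EXEC = []

0: ✓ CMP  NZCV=0000
1: · ADDLT
2: · ADDVS
3: · MOVEQ
4: ✓ CMP  NZCV=1010
5: · MOVGE
6: · ADDEQ
7: ✓ CMP  NZCV=1010
8: · ADDPL
9: · SUBGT
10: · ADDPL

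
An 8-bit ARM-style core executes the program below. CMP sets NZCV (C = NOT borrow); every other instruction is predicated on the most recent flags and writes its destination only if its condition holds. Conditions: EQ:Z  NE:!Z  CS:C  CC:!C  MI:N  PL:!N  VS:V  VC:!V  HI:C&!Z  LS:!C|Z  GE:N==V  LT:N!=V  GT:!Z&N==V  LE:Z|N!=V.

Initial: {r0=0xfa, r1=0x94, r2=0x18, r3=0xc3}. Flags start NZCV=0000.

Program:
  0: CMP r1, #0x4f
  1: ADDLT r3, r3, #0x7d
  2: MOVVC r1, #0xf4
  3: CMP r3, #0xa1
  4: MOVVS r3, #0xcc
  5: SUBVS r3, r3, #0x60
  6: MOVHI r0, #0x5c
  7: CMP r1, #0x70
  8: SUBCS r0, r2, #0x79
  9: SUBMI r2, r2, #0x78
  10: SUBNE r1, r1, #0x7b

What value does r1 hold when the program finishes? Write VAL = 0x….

VAL = 0x19

0: ✓ CMP  NZCV=0011
1: ✓ ADDLT  r3←0x40
2: · MOVVC
3: ✓ CMP  NZCV=1001
4: ✓ MOVVS  r3←0xcc
5: ✓ SUBVS  r3←0x6c
6: · MOVHI
7: ✓ CMP  NZCV=0011
8: ✓ SUBCS  r0←0x9f
9: · SUBMI
10: ✓ SUBNE  r1←0x19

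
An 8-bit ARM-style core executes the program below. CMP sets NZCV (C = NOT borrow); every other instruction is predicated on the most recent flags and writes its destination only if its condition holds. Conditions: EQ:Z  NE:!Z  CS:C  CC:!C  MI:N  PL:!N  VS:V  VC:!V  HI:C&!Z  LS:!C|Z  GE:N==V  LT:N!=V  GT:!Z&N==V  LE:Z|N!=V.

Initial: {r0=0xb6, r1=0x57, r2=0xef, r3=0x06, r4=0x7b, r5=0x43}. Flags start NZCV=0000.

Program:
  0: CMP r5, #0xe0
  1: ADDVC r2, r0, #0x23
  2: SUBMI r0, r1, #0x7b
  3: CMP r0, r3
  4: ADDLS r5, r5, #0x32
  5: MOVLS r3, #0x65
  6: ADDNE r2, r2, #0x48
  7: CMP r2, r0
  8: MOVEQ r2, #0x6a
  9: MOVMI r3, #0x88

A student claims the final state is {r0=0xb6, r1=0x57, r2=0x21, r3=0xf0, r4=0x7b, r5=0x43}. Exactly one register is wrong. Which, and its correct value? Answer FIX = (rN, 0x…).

[0] flags=0000 → (cmp)
[1] flags=0000 VC?T → r2=0xd9
[2] flags=0000 MI?F → skip
[3] flags=1010 → (cmp)
[4] flags=1010 LS?F → skip
[5] flags=1010 LS?F → skip
[6] flags=1010 NE?T → r2=0x21
[7] flags=0000 → (cmp)
[8] flags=0000 EQ?F → skip
[9] flags=0000 MI?F → skip

FIX = (r3, 0x06)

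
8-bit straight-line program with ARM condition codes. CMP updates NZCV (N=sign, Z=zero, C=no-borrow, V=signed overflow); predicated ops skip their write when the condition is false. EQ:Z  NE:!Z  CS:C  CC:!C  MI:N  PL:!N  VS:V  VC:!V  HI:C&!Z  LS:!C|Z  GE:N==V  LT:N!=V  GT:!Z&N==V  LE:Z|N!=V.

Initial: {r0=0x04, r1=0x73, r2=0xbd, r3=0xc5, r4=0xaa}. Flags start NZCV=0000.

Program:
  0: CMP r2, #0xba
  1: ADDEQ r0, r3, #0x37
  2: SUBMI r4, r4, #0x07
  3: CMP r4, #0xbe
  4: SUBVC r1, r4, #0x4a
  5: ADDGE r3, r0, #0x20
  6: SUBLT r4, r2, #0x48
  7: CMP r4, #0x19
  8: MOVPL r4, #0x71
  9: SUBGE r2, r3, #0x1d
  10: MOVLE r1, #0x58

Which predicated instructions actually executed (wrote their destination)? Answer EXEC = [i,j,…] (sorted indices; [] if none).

0: ✓ CMP  NZCV=0010
1: · ADDEQ
2: · SUBMI
3: ✓ CMP  NZCV=1000
4: ✓ SUBVC  r1←0x60
5: · ADDGE
6: ✓ SUBLT  r4←0x75
7: ✓ CMP  NZCV=0010
8: ✓ MOVPL  r4←0x71
9: ✓ SUBGE  r2←0xa8
10: · MOVLE

EXEC = [4,6,8,9]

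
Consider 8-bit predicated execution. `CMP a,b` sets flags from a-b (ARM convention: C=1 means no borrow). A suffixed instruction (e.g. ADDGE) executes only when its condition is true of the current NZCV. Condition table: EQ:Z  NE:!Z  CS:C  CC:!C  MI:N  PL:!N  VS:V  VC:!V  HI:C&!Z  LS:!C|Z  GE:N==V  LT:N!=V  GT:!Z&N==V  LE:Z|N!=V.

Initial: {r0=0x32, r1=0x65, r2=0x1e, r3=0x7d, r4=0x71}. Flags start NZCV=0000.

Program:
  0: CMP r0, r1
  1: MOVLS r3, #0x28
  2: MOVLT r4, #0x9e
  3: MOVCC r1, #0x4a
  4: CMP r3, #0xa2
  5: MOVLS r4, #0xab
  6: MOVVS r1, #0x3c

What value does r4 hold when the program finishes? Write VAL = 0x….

0: ✓ CMP  NZCV=1000
1: ✓ MOVLS  r3←0x28
2: ✓ MOVLT  r4←0x9e
3: ✓ MOVCC  r1←0x4a
4: ✓ CMP  NZCV=1001
5: ✓ MOVLS  r4←0xab
6: ✓ MOVVS  r1←0x3c

VAL = 0xab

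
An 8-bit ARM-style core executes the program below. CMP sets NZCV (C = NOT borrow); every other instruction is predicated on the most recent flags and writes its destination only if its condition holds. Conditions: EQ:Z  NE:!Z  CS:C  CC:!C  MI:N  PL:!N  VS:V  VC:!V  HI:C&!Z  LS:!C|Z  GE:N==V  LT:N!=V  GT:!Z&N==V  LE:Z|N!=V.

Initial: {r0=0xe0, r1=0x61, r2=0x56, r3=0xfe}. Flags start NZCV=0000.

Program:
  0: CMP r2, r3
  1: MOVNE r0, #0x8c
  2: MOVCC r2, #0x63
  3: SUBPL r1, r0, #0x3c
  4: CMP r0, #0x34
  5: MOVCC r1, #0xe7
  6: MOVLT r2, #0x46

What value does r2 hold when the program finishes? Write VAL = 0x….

[0] flags=0000 → (cmp)
[1] flags=0000 NE?T → r0=0x8c
[2] flags=0000 CC?T → r2=0x63
[3] flags=0000 PL?T → r1=0x50
[4] flags=0011 → (cmp)
[5] flags=0011 CC?F → skip
[6] flags=0011 LT?T → r2=0x46

VAL = 0x46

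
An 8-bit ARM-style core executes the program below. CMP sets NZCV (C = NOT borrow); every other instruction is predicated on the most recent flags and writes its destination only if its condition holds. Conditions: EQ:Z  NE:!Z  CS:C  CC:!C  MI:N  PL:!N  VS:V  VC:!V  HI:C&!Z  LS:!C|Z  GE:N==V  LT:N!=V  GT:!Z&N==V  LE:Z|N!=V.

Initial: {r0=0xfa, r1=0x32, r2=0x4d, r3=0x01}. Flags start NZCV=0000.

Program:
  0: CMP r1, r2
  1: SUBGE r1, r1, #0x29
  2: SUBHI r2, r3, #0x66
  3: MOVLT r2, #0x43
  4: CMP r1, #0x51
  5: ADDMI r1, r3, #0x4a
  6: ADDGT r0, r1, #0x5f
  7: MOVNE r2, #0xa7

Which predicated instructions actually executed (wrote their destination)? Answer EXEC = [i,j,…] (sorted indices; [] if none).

[0] flags=1000 → (cmp)
[1] flags=1000 GE?F → skip
[2] flags=1000 HI?F → skip
[3] flags=1000 LT?T → r2=0x43
[4] flags=1000 → (cmp)
[5] flags=1000 MI?T → r1=0x4b
[6] flags=1000 GT?F → skip
[7] flags=1000 NE?T → r2=0xa7

EXEC = [3,5,7]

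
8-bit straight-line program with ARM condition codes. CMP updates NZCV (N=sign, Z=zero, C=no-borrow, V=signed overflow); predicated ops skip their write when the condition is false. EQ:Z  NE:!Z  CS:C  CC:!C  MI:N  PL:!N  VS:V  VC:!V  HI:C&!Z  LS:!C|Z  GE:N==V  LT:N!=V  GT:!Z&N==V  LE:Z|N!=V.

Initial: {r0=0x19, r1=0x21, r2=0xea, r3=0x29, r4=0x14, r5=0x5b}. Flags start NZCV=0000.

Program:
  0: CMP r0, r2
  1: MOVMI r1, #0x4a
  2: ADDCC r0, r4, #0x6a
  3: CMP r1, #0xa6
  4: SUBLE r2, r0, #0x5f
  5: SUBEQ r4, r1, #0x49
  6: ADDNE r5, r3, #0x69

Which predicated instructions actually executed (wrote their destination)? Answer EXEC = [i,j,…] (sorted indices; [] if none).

EXEC = [2,6]

0: ✓ CMP  NZCV=0000
1: · MOVMI
2: ✓ ADDCC  r0←0x7e
3: ✓ CMP  NZCV=0000
4: · SUBLE
5: · SUBEQ
6: ✓ ADDNE  r5←0x92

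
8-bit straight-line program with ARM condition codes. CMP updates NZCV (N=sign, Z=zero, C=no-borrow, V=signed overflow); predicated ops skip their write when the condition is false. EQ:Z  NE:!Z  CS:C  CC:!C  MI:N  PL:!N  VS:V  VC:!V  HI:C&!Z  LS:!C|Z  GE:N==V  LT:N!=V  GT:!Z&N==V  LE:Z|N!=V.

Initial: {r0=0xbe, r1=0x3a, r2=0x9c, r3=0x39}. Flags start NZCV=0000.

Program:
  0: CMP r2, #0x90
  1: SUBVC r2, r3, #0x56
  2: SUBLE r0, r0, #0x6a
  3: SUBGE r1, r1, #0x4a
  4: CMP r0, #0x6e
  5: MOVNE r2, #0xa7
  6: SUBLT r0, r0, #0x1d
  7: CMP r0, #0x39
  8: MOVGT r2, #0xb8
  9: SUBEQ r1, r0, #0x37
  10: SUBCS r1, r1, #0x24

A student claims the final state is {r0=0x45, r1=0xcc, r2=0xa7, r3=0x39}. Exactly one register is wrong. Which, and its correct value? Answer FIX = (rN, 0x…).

FIX = (r0, 0xa1)

[0] flags=0010 → (cmp)
[1] flags=0010 VC?T → r2=0xe3
[2] flags=0010 LE?F → skip
[3] flags=0010 GE?T → r1=0xf0
[4] flags=0011 → (cmp)
[5] flags=0011 NE?T → r2=0xa7
[6] flags=0011 LT?T → r0=0xa1
[7] flags=0011 → (cmp)
[8] flags=0011 GT?F → skip
[9] flags=0011 EQ?F → skip
[10] flags=0011 CS?T → r1=0xcc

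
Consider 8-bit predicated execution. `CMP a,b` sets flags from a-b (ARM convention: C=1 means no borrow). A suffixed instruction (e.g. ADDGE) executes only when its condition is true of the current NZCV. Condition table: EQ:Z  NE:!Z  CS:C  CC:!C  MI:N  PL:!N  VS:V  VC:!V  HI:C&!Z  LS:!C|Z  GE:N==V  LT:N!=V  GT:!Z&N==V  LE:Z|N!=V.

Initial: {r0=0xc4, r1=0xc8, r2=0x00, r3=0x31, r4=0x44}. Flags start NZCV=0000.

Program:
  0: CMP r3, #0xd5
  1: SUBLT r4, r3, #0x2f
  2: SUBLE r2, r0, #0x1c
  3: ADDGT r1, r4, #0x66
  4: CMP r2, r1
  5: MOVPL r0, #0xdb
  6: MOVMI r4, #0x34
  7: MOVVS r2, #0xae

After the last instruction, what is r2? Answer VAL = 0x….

[0] flags=0000 → (cmp)
[1] flags=0000 LT?F → skip
[2] flags=0000 LE?F → skip
[3] flags=0000 GT?T → r1=0xaa
[4] flags=0000 → (cmp)
[5] flags=0000 PL?T → r0=0xdb
[6] flags=0000 MI?F → skip
[7] flags=0000 VS?F → skip

VAL = 0x00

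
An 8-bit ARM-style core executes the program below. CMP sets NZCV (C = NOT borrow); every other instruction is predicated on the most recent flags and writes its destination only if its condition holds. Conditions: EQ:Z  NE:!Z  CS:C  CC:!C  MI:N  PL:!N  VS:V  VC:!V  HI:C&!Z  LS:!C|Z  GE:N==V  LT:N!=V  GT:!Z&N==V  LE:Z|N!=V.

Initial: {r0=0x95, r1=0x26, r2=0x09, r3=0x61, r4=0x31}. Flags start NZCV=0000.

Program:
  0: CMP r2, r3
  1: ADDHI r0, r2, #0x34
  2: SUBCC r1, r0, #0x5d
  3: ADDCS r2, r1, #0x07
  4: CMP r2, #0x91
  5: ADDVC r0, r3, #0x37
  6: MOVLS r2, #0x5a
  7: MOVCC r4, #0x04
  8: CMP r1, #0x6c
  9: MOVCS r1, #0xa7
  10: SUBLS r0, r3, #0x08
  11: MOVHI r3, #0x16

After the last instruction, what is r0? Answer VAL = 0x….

VAL = 0x59

[0] flags=1000 → (cmp)
[1] flags=1000 HI?F → skip
[2] flags=1000 CC?T → r1=0x38
[3] flags=1000 CS?F → skip
[4] flags=0000 → (cmp)
[5] flags=0000 VC?T → r0=0x98
[6] flags=0000 LS?T → r2=0x5a
[7] flags=0000 CC?T → r4=0x04
[8] flags=1000 → (cmp)
[9] flags=1000 CS?F → skip
[10] flags=1000 LS?T → r0=0x59
[11] flags=1000 HI?F → skip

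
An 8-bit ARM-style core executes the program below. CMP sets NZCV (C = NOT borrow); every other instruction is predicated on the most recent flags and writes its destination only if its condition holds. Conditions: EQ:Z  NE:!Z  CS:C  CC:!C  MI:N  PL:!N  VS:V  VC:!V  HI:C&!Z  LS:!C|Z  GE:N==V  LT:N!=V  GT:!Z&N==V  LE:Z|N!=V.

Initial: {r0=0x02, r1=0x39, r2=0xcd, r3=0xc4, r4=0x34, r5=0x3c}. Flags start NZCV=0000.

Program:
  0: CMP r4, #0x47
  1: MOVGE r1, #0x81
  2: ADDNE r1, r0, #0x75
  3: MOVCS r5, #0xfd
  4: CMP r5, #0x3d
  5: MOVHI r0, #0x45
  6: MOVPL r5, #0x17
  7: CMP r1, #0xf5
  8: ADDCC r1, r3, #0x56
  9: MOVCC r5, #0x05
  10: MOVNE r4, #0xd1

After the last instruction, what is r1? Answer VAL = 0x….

[0] flags=1000 → (cmp)
[1] flags=1000 GE?F → skip
[2] flags=1000 NE?T → r1=0x77
[3] flags=1000 CS?F → skip
[4] flags=1000 → (cmp)
[5] flags=1000 HI?F → skip
[6] flags=1000 PL?F → skip
[7] flags=1001 → (cmp)
[8] flags=1001 CC?T → r1=0x1a
[9] flags=1001 CC?T → r5=0x05
[10] flags=1001 NE?T → r4=0xd1

VAL = 0x1a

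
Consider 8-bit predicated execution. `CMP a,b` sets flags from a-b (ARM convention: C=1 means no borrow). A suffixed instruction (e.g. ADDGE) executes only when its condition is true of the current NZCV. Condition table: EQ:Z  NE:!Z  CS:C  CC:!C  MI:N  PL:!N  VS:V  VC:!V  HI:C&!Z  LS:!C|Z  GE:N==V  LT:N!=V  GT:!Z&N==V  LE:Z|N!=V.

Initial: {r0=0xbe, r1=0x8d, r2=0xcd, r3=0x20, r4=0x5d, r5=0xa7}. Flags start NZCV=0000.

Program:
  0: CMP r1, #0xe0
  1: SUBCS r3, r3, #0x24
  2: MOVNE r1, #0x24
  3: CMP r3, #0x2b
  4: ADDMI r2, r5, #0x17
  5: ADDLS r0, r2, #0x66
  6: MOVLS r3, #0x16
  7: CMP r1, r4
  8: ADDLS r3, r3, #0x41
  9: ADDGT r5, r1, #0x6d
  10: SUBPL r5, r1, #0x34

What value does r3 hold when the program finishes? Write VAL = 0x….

VAL = 0x57

[0] flags=1000 → (cmp)
[1] flags=1000 CS?F → skip
[2] flags=1000 NE?T → r1=0x24
[3] flags=1000 → (cmp)
[4] flags=1000 MI?T → r2=0xbe
[5] flags=1000 LS?T → r0=0x24
[6] flags=1000 LS?T → r3=0x16
[7] flags=1000 → (cmp)
[8] flags=1000 LS?T → r3=0x57
[9] flags=1000 GT?F → skip
[10] flags=1000 PL?F → skip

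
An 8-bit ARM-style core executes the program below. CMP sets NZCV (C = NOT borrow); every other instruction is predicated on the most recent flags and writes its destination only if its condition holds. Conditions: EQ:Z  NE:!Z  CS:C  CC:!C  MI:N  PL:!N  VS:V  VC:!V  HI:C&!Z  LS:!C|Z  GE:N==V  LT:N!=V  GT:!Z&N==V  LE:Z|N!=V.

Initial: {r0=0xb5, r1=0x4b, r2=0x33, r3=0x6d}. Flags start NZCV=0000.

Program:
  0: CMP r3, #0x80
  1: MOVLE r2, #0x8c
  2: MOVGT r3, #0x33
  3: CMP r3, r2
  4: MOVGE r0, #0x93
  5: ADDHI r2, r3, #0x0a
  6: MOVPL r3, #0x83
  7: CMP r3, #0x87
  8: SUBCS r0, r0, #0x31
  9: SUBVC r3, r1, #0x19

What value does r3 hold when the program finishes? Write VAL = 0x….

VAL = 0x32

[0] flags=1001 → (cmp)
[1] flags=1001 LE?F → skip
[2] flags=1001 GT?T → r3=0x33
[3] flags=0110 → (cmp)
[4] flags=0110 GE?T → r0=0x93
[5] flags=0110 HI?F → skip
[6] flags=0110 PL?T → r3=0x83
[7] flags=1000 → (cmp)
[8] flags=1000 CS?F → skip
[9] flags=1000 VC?T → r3=0x32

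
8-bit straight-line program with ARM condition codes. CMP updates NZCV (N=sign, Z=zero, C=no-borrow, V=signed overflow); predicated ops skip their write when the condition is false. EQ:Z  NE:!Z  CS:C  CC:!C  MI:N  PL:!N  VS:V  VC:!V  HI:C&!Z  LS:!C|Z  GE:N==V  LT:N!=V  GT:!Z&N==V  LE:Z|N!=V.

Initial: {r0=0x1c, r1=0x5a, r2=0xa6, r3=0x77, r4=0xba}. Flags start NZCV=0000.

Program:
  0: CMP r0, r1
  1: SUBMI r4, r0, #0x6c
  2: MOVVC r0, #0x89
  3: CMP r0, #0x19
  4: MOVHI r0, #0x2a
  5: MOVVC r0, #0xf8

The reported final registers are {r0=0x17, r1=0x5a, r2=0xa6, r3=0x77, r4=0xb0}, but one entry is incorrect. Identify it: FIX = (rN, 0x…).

FIX = (r0, 0x2a)

0: ✓ CMP  NZCV=1000
1: ✓ SUBMI  r4←0xb0
2: ✓ MOVVC  r0←0x89
3: ✓ CMP  NZCV=0011
4: ✓ MOVHI  r0←0x2a
5: · MOVVC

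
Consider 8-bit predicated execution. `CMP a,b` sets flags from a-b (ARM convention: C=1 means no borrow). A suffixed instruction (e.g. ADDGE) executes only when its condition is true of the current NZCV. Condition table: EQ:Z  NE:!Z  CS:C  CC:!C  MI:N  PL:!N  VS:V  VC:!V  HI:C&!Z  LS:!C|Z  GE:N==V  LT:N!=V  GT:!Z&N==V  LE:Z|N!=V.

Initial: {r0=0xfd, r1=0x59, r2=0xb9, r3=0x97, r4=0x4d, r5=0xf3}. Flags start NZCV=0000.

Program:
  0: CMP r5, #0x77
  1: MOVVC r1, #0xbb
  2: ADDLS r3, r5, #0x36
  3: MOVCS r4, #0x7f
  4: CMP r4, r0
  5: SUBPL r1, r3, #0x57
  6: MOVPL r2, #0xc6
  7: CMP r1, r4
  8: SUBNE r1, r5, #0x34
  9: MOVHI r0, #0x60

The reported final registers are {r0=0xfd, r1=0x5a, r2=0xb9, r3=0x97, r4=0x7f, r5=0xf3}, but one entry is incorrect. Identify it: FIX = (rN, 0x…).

0: ✓ CMP  NZCV=0011
1: · MOVVC
2: · ADDLS
3: ✓ MOVCS  r4←0x7f
4: ✓ CMP  NZCV=1001
5: · SUBPL
6: · MOVPL
7: ✓ CMP  NZCV=1000
8: ✓ SUBNE  r1←0xbf
9: · MOVHI

FIX = (r1, 0xbf)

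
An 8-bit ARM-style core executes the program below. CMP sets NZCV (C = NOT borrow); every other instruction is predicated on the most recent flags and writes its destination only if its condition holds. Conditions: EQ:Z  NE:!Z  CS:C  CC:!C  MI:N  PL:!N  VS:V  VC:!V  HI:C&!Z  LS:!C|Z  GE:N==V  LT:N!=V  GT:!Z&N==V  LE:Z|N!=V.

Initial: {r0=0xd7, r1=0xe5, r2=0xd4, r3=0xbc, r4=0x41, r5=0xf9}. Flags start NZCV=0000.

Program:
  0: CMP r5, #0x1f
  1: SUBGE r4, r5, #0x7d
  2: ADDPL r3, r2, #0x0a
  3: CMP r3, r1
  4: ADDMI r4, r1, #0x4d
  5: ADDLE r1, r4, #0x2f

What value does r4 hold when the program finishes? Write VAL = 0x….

[0] flags=1010 → (cmp)
[1] flags=1010 GE?F → skip
[2] flags=1010 PL?F → skip
[3] flags=1000 → (cmp)
[4] flags=1000 MI?T → r4=0x32
[5] flags=1000 LE?T → r1=0x61

VAL = 0x32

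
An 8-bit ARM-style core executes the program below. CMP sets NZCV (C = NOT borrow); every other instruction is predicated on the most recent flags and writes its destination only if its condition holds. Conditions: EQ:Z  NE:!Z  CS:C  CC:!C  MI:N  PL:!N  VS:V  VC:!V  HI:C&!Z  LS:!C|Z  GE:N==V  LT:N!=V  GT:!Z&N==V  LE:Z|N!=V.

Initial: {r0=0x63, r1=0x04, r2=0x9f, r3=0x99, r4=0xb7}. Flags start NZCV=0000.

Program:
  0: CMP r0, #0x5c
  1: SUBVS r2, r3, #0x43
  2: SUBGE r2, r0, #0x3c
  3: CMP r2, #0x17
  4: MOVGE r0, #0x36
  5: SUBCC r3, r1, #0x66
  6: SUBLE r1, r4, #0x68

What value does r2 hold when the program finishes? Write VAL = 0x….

VAL = 0x27

[0] flags=0010 → (cmp)
[1] flags=0010 VS?F → skip
[2] flags=0010 GE?T → r2=0x27
[3] flags=0010 → (cmp)
[4] flags=0010 GE?T → r0=0x36
[5] flags=0010 CC?F → skip
[6] flags=0010 LE?F → skip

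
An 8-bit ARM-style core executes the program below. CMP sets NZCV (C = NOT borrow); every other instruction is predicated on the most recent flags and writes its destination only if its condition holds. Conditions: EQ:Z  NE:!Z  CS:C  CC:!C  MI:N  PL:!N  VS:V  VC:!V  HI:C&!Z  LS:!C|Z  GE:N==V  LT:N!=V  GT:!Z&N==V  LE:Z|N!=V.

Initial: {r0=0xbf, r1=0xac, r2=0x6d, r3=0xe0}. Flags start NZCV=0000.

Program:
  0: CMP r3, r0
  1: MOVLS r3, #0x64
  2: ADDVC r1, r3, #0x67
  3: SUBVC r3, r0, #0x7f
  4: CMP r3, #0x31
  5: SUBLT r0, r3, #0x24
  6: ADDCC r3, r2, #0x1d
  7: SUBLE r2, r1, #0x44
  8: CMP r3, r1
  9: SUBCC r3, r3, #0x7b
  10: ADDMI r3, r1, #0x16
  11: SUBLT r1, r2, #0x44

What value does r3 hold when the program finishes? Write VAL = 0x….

VAL = 0x5d

0: ✓ CMP  NZCV=0010
1: · MOVLS
2: ✓ ADDVC  r1←0x47
3: ✓ SUBVC  r3←0x40
4: ✓ CMP  NZCV=0010
5: · SUBLT
6: · ADDCC
7: · SUBLE
8: ✓ CMP  NZCV=1000
9: ✓ SUBCC  r3←0xc5
10: ✓ ADDMI  r3←0x5d
11: ✓ SUBLT  r1←0x29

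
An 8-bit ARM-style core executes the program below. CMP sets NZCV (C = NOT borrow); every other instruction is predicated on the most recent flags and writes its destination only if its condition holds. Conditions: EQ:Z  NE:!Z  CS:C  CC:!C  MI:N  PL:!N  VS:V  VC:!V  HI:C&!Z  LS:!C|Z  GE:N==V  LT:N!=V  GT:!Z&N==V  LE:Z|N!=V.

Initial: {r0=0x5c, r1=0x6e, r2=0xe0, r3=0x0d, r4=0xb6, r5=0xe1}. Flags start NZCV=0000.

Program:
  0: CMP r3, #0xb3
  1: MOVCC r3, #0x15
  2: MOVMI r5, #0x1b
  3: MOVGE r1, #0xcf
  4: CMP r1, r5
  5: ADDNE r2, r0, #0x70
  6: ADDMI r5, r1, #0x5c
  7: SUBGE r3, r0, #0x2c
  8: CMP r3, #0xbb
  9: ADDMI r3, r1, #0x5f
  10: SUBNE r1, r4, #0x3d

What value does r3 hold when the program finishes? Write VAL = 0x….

VAL = 0x15

[0] flags=0000 → (cmp)
[1] flags=0000 CC?T → r3=0x15
[2] flags=0000 MI?F → skip
[3] flags=0000 GE?T → r1=0xcf
[4] flags=1000 → (cmp)
[5] flags=1000 NE?T → r2=0xcc
[6] flags=1000 MI?T → r5=0x2b
[7] flags=1000 GE?F → skip
[8] flags=0000 → (cmp)
[9] flags=0000 MI?F → skip
[10] flags=0000 NE?T → r1=0x79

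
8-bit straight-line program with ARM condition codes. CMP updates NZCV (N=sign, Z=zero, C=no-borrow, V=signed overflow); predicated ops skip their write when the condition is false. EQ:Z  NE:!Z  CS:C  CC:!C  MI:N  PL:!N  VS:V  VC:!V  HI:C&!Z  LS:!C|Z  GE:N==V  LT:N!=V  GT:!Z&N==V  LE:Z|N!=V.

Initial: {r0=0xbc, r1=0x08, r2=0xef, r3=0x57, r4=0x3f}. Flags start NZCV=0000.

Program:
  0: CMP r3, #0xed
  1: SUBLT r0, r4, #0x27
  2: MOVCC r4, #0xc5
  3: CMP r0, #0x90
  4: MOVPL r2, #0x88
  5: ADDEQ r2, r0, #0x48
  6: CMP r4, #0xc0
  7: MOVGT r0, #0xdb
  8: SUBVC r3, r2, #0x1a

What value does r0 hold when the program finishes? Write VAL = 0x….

0: ✓ CMP  NZCV=0000
1: · SUBLT
2: ✓ MOVCC  r4←0xc5
3: ✓ CMP  NZCV=0010
4: ✓ MOVPL  r2←0x88
5: · ADDEQ
6: ✓ CMP  NZCV=0010
7: ✓ MOVGT  r0←0xdb
8: ✓ SUBVC  r3←0x6e

VAL = 0xdb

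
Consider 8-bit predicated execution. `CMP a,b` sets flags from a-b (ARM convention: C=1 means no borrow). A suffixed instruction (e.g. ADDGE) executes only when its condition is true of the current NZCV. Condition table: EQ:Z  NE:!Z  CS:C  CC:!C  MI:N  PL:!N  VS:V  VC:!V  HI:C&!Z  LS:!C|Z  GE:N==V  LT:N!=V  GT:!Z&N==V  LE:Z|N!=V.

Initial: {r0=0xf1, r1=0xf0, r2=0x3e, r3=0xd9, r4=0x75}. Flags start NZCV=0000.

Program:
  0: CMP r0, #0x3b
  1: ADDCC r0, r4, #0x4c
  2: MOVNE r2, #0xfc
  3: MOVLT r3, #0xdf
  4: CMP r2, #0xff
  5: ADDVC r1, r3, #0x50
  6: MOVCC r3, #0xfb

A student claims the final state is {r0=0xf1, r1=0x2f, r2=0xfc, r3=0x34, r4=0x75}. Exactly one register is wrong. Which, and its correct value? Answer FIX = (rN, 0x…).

0: ✓ CMP  NZCV=1010
1: · ADDCC
2: ✓ MOVNE  r2←0xfc
3: ✓ MOVLT  r3←0xdf
4: ✓ CMP  NZCV=1000
5: ✓ ADDVC  r1←0x2f
6: ✓ MOVCC  r3←0xfb

FIX = (r3, 0xfb)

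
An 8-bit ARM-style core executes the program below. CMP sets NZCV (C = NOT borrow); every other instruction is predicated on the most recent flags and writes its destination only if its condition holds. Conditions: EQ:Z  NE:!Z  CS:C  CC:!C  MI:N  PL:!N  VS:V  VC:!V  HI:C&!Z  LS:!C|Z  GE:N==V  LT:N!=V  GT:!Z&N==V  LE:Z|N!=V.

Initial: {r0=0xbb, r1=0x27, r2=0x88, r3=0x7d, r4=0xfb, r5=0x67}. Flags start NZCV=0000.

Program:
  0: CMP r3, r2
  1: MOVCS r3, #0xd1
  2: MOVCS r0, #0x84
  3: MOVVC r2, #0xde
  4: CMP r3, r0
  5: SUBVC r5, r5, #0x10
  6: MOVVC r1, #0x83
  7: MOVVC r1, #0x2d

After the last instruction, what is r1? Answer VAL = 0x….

0: ✓ CMP  NZCV=1001
1: · MOVCS
2: · MOVCS
3: · MOVVC
4: ✓ CMP  NZCV=1001
5: · SUBVC
6: · MOVVC
7: · MOVVC

VAL = 0x27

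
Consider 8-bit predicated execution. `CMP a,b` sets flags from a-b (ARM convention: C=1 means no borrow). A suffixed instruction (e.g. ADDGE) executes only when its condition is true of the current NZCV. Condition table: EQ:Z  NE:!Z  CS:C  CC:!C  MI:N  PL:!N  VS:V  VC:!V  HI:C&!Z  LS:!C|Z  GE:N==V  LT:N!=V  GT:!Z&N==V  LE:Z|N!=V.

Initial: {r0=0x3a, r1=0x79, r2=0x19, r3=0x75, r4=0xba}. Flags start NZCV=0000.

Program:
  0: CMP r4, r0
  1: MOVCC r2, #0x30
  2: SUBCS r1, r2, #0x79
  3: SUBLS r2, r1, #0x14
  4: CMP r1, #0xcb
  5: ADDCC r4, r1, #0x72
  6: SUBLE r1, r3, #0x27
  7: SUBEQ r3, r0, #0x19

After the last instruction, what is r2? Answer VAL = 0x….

[0] flags=1010 → (cmp)
[1] flags=1010 CC?F → skip
[2] flags=1010 CS?T → r1=0xa0
[3] flags=1010 LS?F → skip
[4] flags=1000 → (cmp)
[5] flags=1000 CC?T → r4=0x12
[6] flags=1000 LE?T → r1=0x4e
[7] flags=1000 EQ?F → skip

VAL = 0x19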